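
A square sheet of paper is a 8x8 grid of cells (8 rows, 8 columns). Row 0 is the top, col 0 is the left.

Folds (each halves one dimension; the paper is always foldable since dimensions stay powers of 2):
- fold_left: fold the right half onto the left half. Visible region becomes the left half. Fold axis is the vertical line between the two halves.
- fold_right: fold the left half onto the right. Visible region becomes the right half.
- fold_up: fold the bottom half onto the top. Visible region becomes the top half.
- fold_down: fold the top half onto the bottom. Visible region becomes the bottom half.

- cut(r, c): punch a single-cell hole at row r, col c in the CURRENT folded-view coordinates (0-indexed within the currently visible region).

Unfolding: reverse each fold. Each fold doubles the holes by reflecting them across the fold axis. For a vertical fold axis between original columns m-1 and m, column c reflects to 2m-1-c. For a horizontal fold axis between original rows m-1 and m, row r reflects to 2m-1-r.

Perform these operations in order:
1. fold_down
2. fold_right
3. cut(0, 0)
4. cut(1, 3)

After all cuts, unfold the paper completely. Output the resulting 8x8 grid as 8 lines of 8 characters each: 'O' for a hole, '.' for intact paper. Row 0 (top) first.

Answer: ........
........
O......O
...OO...
...OO...
O......O
........
........

Derivation:
Op 1 fold_down: fold axis h@4; visible region now rows[4,8) x cols[0,8) = 4x8
Op 2 fold_right: fold axis v@4; visible region now rows[4,8) x cols[4,8) = 4x4
Op 3 cut(0, 0): punch at orig (4,4); cuts so far [(4, 4)]; region rows[4,8) x cols[4,8) = 4x4
Op 4 cut(1, 3): punch at orig (5,7); cuts so far [(4, 4), (5, 7)]; region rows[4,8) x cols[4,8) = 4x4
Unfold 1 (reflect across v@4): 4 holes -> [(4, 3), (4, 4), (5, 0), (5, 7)]
Unfold 2 (reflect across h@4): 8 holes -> [(2, 0), (2, 7), (3, 3), (3, 4), (4, 3), (4, 4), (5, 0), (5, 7)]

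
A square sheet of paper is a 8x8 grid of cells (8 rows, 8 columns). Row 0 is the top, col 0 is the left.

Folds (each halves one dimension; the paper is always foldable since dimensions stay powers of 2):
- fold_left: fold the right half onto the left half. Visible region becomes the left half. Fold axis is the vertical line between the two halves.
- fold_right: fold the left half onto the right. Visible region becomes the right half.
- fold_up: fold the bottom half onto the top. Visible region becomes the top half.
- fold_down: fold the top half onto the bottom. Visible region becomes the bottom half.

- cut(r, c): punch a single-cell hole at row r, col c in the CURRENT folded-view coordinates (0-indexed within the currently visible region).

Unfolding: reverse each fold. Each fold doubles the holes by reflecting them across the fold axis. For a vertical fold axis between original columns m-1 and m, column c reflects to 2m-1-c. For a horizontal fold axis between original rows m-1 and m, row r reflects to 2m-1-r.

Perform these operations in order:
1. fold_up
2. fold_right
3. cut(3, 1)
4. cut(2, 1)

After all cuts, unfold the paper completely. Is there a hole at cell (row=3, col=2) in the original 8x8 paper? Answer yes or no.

Op 1 fold_up: fold axis h@4; visible region now rows[0,4) x cols[0,8) = 4x8
Op 2 fold_right: fold axis v@4; visible region now rows[0,4) x cols[4,8) = 4x4
Op 3 cut(3, 1): punch at orig (3,5); cuts so far [(3, 5)]; region rows[0,4) x cols[4,8) = 4x4
Op 4 cut(2, 1): punch at orig (2,5); cuts so far [(2, 5), (3, 5)]; region rows[0,4) x cols[4,8) = 4x4
Unfold 1 (reflect across v@4): 4 holes -> [(2, 2), (2, 5), (3, 2), (3, 5)]
Unfold 2 (reflect across h@4): 8 holes -> [(2, 2), (2, 5), (3, 2), (3, 5), (4, 2), (4, 5), (5, 2), (5, 5)]
Holes: [(2, 2), (2, 5), (3, 2), (3, 5), (4, 2), (4, 5), (5, 2), (5, 5)]

Answer: yes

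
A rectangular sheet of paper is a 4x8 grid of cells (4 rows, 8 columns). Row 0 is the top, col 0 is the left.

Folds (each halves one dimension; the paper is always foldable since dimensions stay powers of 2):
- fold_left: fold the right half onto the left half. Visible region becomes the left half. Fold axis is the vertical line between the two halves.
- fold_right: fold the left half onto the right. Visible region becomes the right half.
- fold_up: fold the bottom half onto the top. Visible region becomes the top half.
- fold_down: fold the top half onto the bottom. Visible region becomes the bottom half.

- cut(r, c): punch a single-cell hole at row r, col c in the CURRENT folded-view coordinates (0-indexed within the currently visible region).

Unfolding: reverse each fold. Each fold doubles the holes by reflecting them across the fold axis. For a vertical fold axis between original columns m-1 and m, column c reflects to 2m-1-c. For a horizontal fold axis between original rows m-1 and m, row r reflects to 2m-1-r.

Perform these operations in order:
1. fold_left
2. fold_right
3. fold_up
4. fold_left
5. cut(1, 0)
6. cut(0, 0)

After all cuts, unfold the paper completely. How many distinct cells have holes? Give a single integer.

Op 1 fold_left: fold axis v@4; visible region now rows[0,4) x cols[0,4) = 4x4
Op 2 fold_right: fold axis v@2; visible region now rows[0,4) x cols[2,4) = 4x2
Op 3 fold_up: fold axis h@2; visible region now rows[0,2) x cols[2,4) = 2x2
Op 4 fold_left: fold axis v@3; visible region now rows[0,2) x cols[2,3) = 2x1
Op 5 cut(1, 0): punch at orig (1,2); cuts so far [(1, 2)]; region rows[0,2) x cols[2,3) = 2x1
Op 6 cut(0, 0): punch at orig (0,2); cuts so far [(0, 2), (1, 2)]; region rows[0,2) x cols[2,3) = 2x1
Unfold 1 (reflect across v@3): 4 holes -> [(0, 2), (0, 3), (1, 2), (1, 3)]
Unfold 2 (reflect across h@2): 8 holes -> [(0, 2), (0, 3), (1, 2), (1, 3), (2, 2), (2, 3), (3, 2), (3, 3)]
Unfold 3 (reflect across v@2): 16 holes -> [(0, 0), (0, 1), (0, 2), (0, 3), (1, 0), (1, 1), (1, 2), (1, 3), (2, 0), (2, 1), (2, 2), (2, 3), (3, 0), (3, 1), (3, 2), (3, 3)]
Unfold 4 (reflect across v@4): 32 holes -> [(0, 0), (0, 1), (0, 2), (0, 3), (0, 4), (0, 5), (0, 6), (0, 7), (1, 0), (1, 1), (1, 2), (1, 3), (1, 4), (1, 5), (1, 6), (1, 7), (2, 0), (2, 1), (2, 2), (2, 3), (2, 4), (2, 5), (2, 6), (2, 7), (3, 0), (3, 1), (3, 2), (3, 3), (3, 4), (3, 5), (3, 6), (3, 7)]

Answer: 32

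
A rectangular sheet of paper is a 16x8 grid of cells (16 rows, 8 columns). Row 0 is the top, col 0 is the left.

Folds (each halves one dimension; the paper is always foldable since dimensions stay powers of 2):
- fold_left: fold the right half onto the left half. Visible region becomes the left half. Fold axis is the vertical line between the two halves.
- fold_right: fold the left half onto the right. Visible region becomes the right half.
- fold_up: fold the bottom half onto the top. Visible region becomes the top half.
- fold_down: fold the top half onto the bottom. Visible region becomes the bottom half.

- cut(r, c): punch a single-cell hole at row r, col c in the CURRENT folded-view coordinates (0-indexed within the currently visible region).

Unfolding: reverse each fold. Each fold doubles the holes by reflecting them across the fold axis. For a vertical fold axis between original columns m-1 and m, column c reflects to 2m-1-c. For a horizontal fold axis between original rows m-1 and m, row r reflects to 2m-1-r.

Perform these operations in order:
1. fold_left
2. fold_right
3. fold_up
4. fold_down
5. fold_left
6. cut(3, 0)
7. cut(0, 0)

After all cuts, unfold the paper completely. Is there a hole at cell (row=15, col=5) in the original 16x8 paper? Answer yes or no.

Answer: yes

Derivation:
Op 1 fold_left: fold axis v@4; visible region now rows[0,16) x cols[0,4) = 16x4
Op 2 fold_right: fold axis v@2; visible region now rows[0,16) x cols[2,4) = 16x2
Op 3 fold_up: fold axis h@8; visible region now rows[0,8) x cols[2,4) = 8x2
Op 4 fold_down: fold axis h@4; visible region now rows[4,8) x cols[2,4) = 4x2
Op 5 fold_left: fold axis v@3; visible region now rows[4,8) x cols[2,3) = 4x1
Op 6 cut(3, 0): punch at orig (7,2); cuts so far [(7, 2)]; region rows[4,8) x cols[2,3) = 4x1
Op 7 cut(0, 0): punch at orig (4,2); cuts so far [(4, 2), (7, 2)]; region rows[4,8) x cols[2,3) = 4x1
Unfold 1 (reflect across v@3): 4 holes -> [(4, 2), (4, 3), (7, 2), (7, 3)]
Unfold 2 (reflect across h@4): 8 holes -> [(0, 2), (0, 3), (3, 2), (3, 3), (4, 2), (4, 3), (7, 2), (7, 3)]
Unfold 3 (reflect across h@8): 16 holes -> [(0, 2), (0, 3), (3, 2), (3, 3), (4, 2), (4, 3), (7, 2), (7, 3), (8, 2), (8, 3), (11, 2), (11, 3), (12, 2), (12, 3), (15, 2), (15, 3)]
Unfold 4 (reflect across v@2): 32 holes -> [(0, 0), (0, 1), (0, 2), (0, 3), (3, 0), (3, 1), (3, 2), (3, 3), (4, 0), (4, 1), (4, 2), (4, 3), (7, 0), (7, 1), (7, 2), (7, 3), (8, 0), (8, 1), (8, 2), (8, 3), (11, 0), (11, 1), (11, 2), (11, 3), (12, 0), (12, 1), (12, 2), (12, 3), (15, 0), (15, 1), (15, 2), (15, 3)]
Unfold 5 (reflect across v@4): 64 holes -> [(0, 0), (0, 1), (0, 2), (0, 3), (0, 4), (0, 5), (0, 6), (0, 7), (3, 0), (3, 1), (3, 2), (3, 3), (3, 4), (3, 5), (3, 6), (3, 7), (4, 0), (4, 1), (4, 2), (4, 3), (4, 4), (4, 5), (4, 6), (4, 7), (7, 0), (7, 1), (7, 2), (7, 3), (7, 4), (7, 5), (7, 6), (7, 7), (8, 0), (8, 1), (8, 2), (8, 3), (8, 4), (8, 5), (8, 6), (8, 7), (11, 0), (11, 1), (11, 2), (11, 3), (11, 4), (11, 5), (11, 6), (11, 7), (12, 0), (12, 1), (12, 2), (12, 3), (12, 4), (12, 5), (12, 6), (12, 7), (15, 0), (15, 1), (15, 2), (15, 3), (15, 4), (15, 5), (15, 6), (15, 7)]
Holes: [(0, 0), (0, 1), (0, 2), (0, 3), (0, 4), (0, 5), (0, 6), (0, 7), (3, 0), (3, 1), (3, 2), (3, 3), (3, 4), (3, 5), (3, 6), (3, 7), (4, 0), (4, 1), (4, 2), (4, 3), (4, 4), (4, 5), (4, 6), (4, 7), (7, 0), (7, 1), (7, 2), (7, 3), (7, 4), (7, 5), (7, 6), (7, 7), (8, 0), (8, 1), (8, 2), (8, 3), (8, 4), (8, 5), (8, 6), (8, 7), (11, 0), (11, 1), (11, 2), (11, 3), (11, 4), (11, 5), (11, 6), (11, 7), (12, 0), (12, 1), (12, 2), (12, 3), (12, 4), (12, 5), (12, 6), (12, 7), (15, 0), (15, 1), (15, 2), (15, 3), (15, 4), (15, 5), (15, 6), (15, 7)]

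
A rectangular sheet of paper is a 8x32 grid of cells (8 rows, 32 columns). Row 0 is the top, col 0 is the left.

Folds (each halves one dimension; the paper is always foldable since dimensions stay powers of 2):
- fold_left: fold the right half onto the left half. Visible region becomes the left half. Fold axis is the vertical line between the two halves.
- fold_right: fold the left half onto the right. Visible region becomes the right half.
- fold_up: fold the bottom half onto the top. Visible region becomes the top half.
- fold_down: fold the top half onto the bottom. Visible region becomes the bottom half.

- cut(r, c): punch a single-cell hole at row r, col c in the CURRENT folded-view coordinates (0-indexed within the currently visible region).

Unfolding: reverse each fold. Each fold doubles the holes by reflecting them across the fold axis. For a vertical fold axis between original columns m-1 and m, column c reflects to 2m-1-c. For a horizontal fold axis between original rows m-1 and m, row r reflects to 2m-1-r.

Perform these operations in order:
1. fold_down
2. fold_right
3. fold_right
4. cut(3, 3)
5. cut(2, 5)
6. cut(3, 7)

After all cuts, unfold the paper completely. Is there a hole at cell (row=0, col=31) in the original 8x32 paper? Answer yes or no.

Op 1 fold_down: fold axis h@4; visible region now rows[4,8) x cols[0,32) = 4x32
Op 2 fold_right: fold axis v@16; visible region now rows[4,8) x cols[16,32) = 4x16
Op 3 fold_right: fold axis v@24; visible region now rows[4,8) x cols[24,32) = 4x8
Op 4 cut(3, 3): punch at orig (7,27); cuts so far [(7, 27)]; region rows[4,8) x cols[24,32) = 4x8
Op 5 cut(2, 5): punch at orig (6,29); cuts so far [(6, 29), (7, 27)]; region rows[4,8) x cols[24,32) = 4x8
Op 6 cut(3, 7): punch at orig (7,31); cuts so far [(6, 29), (7, 27), (7, 31)]; region rows[4,8) x cols[24,32) = 4x8
Unfold 1 (reflect across v@24): 6 holes -> [(6, 18), (6, 29), (7, 16), (7, 20), (7, 27), (7, 31)]
Unfold 2 (reflect across v@16): 12 holes -> [(6, 2), (6, 13), (6, 18), (6, 29), (7, 0), (7, 4), (7, 11), (7, 15), (7, 16), (7, 20), (7, 27), (7, 31)]
Unfold 3 (reflect across h@4): 24 holes -> [(0, 0), (0, 4), (0, 11), (0, 15), (0, 16), (0, 20), (0, 27), (0, 31), (1, 2), (1, 13), (1, 18), (1, 29), (6, 2), (6, 13), (6, 18), (6, 29), (7, 0), (7, 4), (7, 11), (7, 15), (7, 16), (7, 20), (7, 27), (7, 31)]
Holes: [(0, 0), (0, 4), (0, 11), (0, 15), (0, 16), (0, 20), (0, 27), (0, 31), (1, 2), (1, 13), (1, 18), (1, 29), (6, 2), (6, 13), (6, 18), (6, 29), (7, 0), (7, 4), (7, 11), (7, 15), (7, 16), (7, 20), (7, 27), (7, 31)]

Answer: yes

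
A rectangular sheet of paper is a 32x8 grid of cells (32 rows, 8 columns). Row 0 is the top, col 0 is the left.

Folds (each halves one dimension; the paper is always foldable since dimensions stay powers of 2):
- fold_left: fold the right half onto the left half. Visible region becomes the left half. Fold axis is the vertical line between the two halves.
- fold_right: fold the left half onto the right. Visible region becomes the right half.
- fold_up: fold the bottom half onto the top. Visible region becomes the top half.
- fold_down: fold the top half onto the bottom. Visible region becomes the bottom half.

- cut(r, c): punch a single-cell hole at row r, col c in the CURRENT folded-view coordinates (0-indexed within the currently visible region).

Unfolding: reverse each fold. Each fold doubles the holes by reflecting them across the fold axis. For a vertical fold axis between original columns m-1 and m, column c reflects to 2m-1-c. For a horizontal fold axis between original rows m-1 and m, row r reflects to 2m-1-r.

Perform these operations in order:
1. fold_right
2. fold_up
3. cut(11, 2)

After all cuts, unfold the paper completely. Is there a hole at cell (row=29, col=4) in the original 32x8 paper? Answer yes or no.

Op 1 fold_right: fold axis v@4; visible region now rows[0,32) x cols[4,8) = 32x4
Op 2 fold_up: fold axis h@16; visible region now rows[0,16) x cols[4,8) = 16x4
Op 3 cut(11, 2): punch at orig (11,6); cuts so far [(11, 6)]; region rows[0,16) x cols[4,8) = 16x4
Unfold 1 (reflect across h@16): 2 holes -> [(11, 6), (20, 6)]
Unfold 2 (reflect across v@4): 4 holes -> [(11, 1), (11, 6), (20, 1), (20, 6)]
Holes: [(11, 1), (11, 6), (20, 1), (20, 6)]

Answer: no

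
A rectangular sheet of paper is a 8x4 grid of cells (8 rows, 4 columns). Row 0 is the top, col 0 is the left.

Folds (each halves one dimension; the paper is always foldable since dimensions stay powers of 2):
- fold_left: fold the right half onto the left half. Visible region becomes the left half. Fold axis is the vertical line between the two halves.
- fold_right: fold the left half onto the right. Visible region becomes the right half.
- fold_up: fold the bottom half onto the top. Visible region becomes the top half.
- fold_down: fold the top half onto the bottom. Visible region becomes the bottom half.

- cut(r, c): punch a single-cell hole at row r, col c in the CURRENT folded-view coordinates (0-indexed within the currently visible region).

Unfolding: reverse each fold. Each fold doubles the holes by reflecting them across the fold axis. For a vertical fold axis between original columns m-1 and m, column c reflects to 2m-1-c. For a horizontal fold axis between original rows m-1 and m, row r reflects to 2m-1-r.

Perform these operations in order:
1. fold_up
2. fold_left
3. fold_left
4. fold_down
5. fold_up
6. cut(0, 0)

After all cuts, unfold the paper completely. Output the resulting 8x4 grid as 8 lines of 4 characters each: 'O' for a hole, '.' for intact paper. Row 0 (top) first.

Answer: OOOO
OOOO
OOOO
OOOO
OOOO
OOOO
OOOO
OOOO

Derivation:
Op 1 fold_up: fold axis h@4; visible region now rows[0,4) x cols[0,4) = 4x4
Op 2 fold_left: fold axis v@2; visible region now rows[0,4) x cols[0,2) = 4x2
Op 3 fold_left: fold axis v@1; visible region now rows[0,4) x cols[0,1) = 4x1
Op 4 fold_down: fold axis h@2; visible region now rows[2,4) x cols[0,1) = 2x1
Op 5 fold_up: fold axis h@3; visible region now rows[2,3) x cols[0,1) = 1x1
Op 6 cut(0, 0): punch at orig (2,0); cuts so far [(2, 0)]; region rows[2,3) x cols[0,1) = 1x1
Unfold 1 (reflect across h@3): 2 holes -> [(2, 0), (3, 0)]
Unfold 2 (reflect across h@2): 4 holes -> [(0, 0), (1, 0), (2, 0), (3, 0)]
Unfold 3 (reflect across v@1): 8 holes -> [(0, 0), (0, 1), (1, 0), (1, 1), (2, 0), (2, 1), (3, 0), (3, 1)]
Unfold 4 (reflect across v@2): 16 holes -> [(0, 0), (0, 1), (0, 2), (0, 3), (1, 0), (1, 1), (1, 2), (1, 3), (2, 0), (2, 1), (2, 2), (2, 3), (3, 0), (3, 1), (3, 2), (3, 3)]
Unfold 5 (reflect across h@4): 32 holes -> [(0, 0), (0, 1), (0, 2), (0, 3), (1, 0), (1, 1), (1, 2), (1, 3), (2, 0), (2, 1), (2, 2), (2, 3), (3, 0), (3, 1), (3, 2), (3, 3), (4, 0), (4, 1), (4, 2), (4, 3), (5, 0), (5, 1), (5, 2), (5, 3), (6, 0), (6, 1), (6, 2), (6, 3), (7, 0), (7, 1), (7, 2), (7, 3)]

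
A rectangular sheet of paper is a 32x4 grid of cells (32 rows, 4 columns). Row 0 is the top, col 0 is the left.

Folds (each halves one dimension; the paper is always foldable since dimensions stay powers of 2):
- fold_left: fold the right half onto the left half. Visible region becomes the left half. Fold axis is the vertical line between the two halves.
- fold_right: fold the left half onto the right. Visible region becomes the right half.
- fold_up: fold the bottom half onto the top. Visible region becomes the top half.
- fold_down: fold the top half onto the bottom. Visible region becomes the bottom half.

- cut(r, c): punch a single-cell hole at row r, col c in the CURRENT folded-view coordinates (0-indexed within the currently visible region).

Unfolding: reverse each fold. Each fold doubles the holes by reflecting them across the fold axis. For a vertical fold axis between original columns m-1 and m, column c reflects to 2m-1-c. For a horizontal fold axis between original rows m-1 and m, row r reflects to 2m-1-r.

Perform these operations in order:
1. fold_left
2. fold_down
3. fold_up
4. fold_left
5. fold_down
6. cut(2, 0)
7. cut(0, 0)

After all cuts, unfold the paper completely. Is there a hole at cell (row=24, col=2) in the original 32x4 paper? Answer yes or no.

Answer: no

Derivation:
Op 1 fold_left: fold axis v@2; visible region now rows[0,32) x cols[0,2) = 32x2
Op 2 fold_down: fold axis h@16; visible region now rows[16,32) x cols[0,2) = 16x2
Op 3 fold_up: fold axis h@24; visible region now rows[16,24) x cols[0,2) = 8x2
Op 4 fold_left: fold axis v@1; visible region now rows[16,24) x cols[0,1) = 8x1
Op 5 fold_down: fold axis h@20; visible region now rows[20,24) x cols[0,1) = 4x1
Op 6 cut(2, 0): punch at orig (22,0); cuts so far [(22, 0)]; region rows[20,24) x cols[0,1) = 4x1
Op 7 cut(0, 0): punch at orig (20,0); cuts so far [(20, 0), (22, 0)]; region rows[20,24) x cols[0,1) = 4x1
Unfold 1 (reflect across h@20): 4 holes -> [(17, 0), (19, 0), (20, 0), (22, 0)]
Unfold 2 (reflect across v@1): 8 holes -> [(17, 0), (17, 1), (19, 0), (19, 1), (20, 0), (20, 1), (22, 0), (22, 1)]
Unfold 3 (reflect across h@24): 16 holes -> [(17, 0), (17, 1), (19, 0), (19, 1), (20, 0), (20, 1), (22, 0), (22, 1), (25, 0), (25, 1), (27, 0), (27, 1), (28, 0), (28, 1), (30, 0), (30, 1)]
Unfold 4 (reflect across h@16): 32 holes -> [(1, 0), (1, 1), (3, 0), (3, 1), (4, 0), (4, 1), (6, 0), (6, 1), (9, 0), (9, 1), (11, 0), (11, 1), (12, 0), (12, 1), (14, 0), (14, 1), (17, 0), (17, 1), (19, 0), (19, 1), (20, 0), (20, 1), (22, 0), (22, 1), (25, 0), (25, 1), (27, 0), (27, 1), (28, 0), (28, 1), (30, 0), (30, 1)]
Unfold 5 (reflect across v@2): 64 holes -> [(1, 0), (1, 1), (1, 2), (1, 3), (3, 0), (3, 1), (3, 2), (3, 3), (4, 0), (4, 1), (4, 2), (4, 3), (6, 0), (6, 1), (6, 2), (6, 3), (9, 0), (9, 1), (9, 2), (9, 3), (11, 0), (11, 1), (11, 2), (11, 3), (12, 0), (12, 1), (12, 2), (12, 3), (14, 0), (14, 1), (14, 2), (14, 3), (17, 0), (17, 1), (17, 2), (17, 3), (19, 0), (19, 1), (19, 2), (19, 3), (20, 0), (20, 1), (20, 2), (20, 3), (22, 0), (22, 1), (22, 2), (22, 3), (25, 0), (25, 1), (25, 2), (25, 3), (27, 0), (27, 1), (27, 2), (27, 3), (28, 0), (28, 1), (28, 2), (28, 3), (30, 0), (30, 1), (30, 2), (30, 3)]
Holes: [(1, 0), (1, 1), (1, 2), (1, 3), (3, 0), (3, 1), (3, 2), (3, 3), (4, 0), (4, 1), (4, 2), (4, 3), (6, 0), (6, 1), (6, 2), (6, 3), (9, 0), (9, 1), (9, 2), (9, 3), (11, 0), (11, 1), (11, 2), (11, 3), (12, 0), (12, 1), (12, 2), (12, 3), (14, 0), (14, 1), (14, 2), (14, 3), (17, 0), (17, 1), (17, 2), (17, 3), (19, 0), (19, 1), (19, 2), (19, 3), (20, 0), (20, 1), (20, 2), (20, 3), (22, 0), (22, 1), (22, 2), (22, 3), (25, 0), (25, 1), (25, 2), (25, 3), (27, 0), (27, 1), (27, 2), (27, 3), (28, 0), (28, 1), (28, 2), (28, 3), (30, 0), (30, 1), (30, 2), (30, 3)]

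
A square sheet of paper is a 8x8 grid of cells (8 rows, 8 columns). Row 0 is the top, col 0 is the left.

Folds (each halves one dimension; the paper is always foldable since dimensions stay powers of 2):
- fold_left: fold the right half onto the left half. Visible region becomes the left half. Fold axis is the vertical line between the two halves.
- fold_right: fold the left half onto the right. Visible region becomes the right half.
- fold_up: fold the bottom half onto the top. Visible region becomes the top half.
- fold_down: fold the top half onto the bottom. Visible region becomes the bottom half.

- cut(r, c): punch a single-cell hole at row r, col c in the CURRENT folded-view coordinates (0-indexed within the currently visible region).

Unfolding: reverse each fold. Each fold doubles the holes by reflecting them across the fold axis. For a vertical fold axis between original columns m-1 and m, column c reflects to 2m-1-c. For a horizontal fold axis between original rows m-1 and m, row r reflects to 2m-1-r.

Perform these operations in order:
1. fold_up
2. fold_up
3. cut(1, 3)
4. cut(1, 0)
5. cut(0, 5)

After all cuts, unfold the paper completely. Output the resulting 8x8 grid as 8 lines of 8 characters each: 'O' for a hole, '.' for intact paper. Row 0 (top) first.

Op 1 fold_up: fold axis h@4; visible region now rows[0,4) x cols[0,8) = 4x8
Op 2 fold_up: fold axis h@2; visible region now rows[0,2) x cols[0,8) = 2x8
Op 3 cut(1, 3): punch at orig (1,3); cuts so far [(1, 3)]; region rows[0,2) x cols[0,8) = 2x8
Op 4 cut(1, 0): punch at orig (1,0); cuts so far [(1, 0), (1, 3)]; region rows[0,2) x cols[0,8) = 2x8
Op 5 cut(0, 5): punch at orig (0,5); cuts so far [(0, 5), (1, 0), (1, 3)]; region rows[0,2) x cols[0,8) = 2x8
Unfold 1 (reflect across h@2): 6 holes -> [(0, 5), (1, 0), (1, 3), (2, 0), (2, 3), (3, 5)]
Unfold 2 (reflect across h@4): 12 holes -> [(0, 5), (1, 0), (1, 3), (2, 0), (2, 3), (3, 5), (4, 5), (5, 0), (5, 3), (6, 0), (6, 3), (7, 5)]

Answer: .....O..
O..O....
O..O....
.....O..
.....O..
O..O....
O..O....
.....O..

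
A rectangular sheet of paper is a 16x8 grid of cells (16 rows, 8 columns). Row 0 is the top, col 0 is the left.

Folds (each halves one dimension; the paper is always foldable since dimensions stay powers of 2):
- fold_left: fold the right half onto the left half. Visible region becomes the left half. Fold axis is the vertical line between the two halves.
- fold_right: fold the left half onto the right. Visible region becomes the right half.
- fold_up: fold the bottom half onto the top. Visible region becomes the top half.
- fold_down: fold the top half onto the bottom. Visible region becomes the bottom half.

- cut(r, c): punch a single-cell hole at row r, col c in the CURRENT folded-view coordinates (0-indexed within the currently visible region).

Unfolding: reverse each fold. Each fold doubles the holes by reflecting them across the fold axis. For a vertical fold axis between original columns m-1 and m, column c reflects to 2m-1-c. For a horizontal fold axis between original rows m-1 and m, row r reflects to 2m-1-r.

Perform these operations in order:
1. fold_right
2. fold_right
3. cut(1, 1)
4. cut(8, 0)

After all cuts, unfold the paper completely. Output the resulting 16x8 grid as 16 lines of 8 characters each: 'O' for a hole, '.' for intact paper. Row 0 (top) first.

Op 1 fold_right: fold axis v@4; visible region now rows[0,16) x cols[4,8) = 16x4
Op 2 fold_right: fold axis v@6; visible region now rows[0,16) x cols[6,8) = 16x2
Op 3 cut(1, 1): punch at orig (1,7); cuts so far [(1, 7)]; region rows[0,16) x cols[6,8) = 16x2
Op 4 cut(8, 0): punch at orig (8,6); cuts so far [(1, 7), (8, 6)]; region rows[0,16) x cols[6,8) = 16x2
Unfold 1 (reflect across v@6): 4 holes -> [(1, 4), (1, 7), (8, 5), (8, 6)]
Unfold 2 (reflect across v@4): 8 holes -> [(1, 0), (1, 3), (1, 4), (1, 7), (8, 1), (8, 2), (8, 5), (8, 6)]

Answer: ........
O..OO..O
........
........
........
........
........
........
.OO..OO.
........
........
........
........
........
........
........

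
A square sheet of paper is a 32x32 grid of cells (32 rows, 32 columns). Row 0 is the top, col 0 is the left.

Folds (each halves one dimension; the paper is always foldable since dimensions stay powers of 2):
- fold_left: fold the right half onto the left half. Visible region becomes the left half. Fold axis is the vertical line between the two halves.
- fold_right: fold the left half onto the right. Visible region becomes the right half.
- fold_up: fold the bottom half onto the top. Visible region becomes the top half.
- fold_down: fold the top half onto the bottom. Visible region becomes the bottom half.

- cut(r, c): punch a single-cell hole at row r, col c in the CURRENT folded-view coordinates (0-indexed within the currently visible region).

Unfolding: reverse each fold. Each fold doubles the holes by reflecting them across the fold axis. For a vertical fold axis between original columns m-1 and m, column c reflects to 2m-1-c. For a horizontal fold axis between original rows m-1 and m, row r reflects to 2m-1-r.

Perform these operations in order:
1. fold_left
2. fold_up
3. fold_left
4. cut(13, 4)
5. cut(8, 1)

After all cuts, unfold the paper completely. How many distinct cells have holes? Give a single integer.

Op 1 fold_left: fold axis v@16; visible region now rows[0,32) x cols[0,16) = 32x16
Op 2 fold_up: fold axis h@16; visible region now rows[0,16) x cols[0,16) = 16x16
Op 3 fold_left: fold axis v@8; visible region now rows[0,16) x cols[0,8) = 16x8
Op 4 cut(13, 4): punch at orig (13,4); cuts so far [(13, 4)]; region rows[0,16) x cols[0,8) = 16x8
Op 5 cut(8, 1): punch at orig (8,1); cuts so far [(8, 1), (13, 4)]; region rows[0,16) x cols[0,8) = 16x8
Unfold 1 (reflect across v@8): 4 holes -> [(8, 1), (8, 14), (13, 4), (13, 11)]
Unfold 2 (reflect across h@16): 8 holes -> [(8, 1), (8, 14), (13, 4), (13, 11), (18, 4), (18, 11), (23, 1), (23, 14)]
Unfold 3 (reflect across v@16): 16 holes -> [(8, 1), (8, 14), (8, 17), (8, 30), (13, 4), (13, 11), (13, 20), (13, 27), (18, 4), (18, 11), (18, 20), (18, 27), (23, 1), (23, 14), (23, 17), (23, 30)]

Answer: 16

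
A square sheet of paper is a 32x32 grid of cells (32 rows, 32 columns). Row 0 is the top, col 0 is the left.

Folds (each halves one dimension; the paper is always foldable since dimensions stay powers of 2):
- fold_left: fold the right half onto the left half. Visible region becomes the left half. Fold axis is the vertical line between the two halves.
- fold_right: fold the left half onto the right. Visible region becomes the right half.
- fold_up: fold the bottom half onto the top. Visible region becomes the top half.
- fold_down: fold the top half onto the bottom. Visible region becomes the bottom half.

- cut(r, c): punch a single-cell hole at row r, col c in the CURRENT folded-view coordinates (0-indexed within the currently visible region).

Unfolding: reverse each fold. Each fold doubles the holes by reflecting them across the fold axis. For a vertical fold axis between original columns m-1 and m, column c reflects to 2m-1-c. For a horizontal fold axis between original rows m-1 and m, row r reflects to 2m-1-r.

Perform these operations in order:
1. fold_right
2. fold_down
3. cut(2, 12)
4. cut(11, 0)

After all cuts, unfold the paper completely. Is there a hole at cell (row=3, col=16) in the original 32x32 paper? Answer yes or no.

Answer: no

Derivation:
Op 1 fold_right: fold axis v@16; visible region now rows[0,32) x cols[16,32) = 32x16
Op 2 fold_down: fold axis h@16; visible region now rows[16,32) x cols[16,32) = 16x16
Op 3 cut(2, 12): punch at orig (18,28); cuts so far [(18, 28)]; region rows[16,32) x cols[16,32) = 16x16
Op 4 cut(11, 0): punch at orig (27,16); cuts so far [(18, 28), (27, 16)]; region rows[16,32) x cols[16,32) = 16x16
Unfold 1 (reflect across h@16): 4 holes -> [(4, 16), (13, 28), (18, 28), (27, 16)]
Unfold 2 (reflect across v@16): 8 holes -> [(4, 15), (4, 16), (13, 3), (13, 28), (18, 3), (18, 28), (27, 15), (27, 16)]
Holes: [(4, 15), (4, 16), (13, 3), (13, 28), (18, 3), (18, 28), (27, 15), (27, 16)]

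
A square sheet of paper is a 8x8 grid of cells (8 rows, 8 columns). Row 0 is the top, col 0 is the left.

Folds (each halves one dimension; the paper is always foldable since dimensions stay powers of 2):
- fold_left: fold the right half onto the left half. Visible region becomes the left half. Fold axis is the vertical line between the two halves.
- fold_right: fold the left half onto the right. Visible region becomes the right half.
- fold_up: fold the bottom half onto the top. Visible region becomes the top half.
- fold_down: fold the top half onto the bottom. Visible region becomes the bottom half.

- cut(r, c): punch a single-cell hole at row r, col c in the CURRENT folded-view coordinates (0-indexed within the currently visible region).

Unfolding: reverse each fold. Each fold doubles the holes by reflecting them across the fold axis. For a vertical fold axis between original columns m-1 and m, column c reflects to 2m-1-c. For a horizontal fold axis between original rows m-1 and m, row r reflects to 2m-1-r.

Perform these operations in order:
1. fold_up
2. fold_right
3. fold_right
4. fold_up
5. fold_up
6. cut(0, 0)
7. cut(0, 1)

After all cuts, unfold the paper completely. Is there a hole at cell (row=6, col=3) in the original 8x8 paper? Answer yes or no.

Answer: yes

Derivation:
Op 1 fold_up: fold axis h@4; visible region now rows[0,4) x cols[0,8) = 4x8
Op 2 fold_right: fold axis v@4; visible region now rows[0,4) x cols[4,8) = 4x4
Op 3 fold_right: fold axis v@6; visible region now rows[0,4) x cols[6,8) = 4x2
Op 4 fold_up: fold axis h@2; visible region now rows[0,2) x cols[6,8) = 2x2
Op 5 fold_up: fold axis h@1; visible region now rows[0,1) x cols[6,8) = 1x2
Op 6 cut(0, 0): punch at orig (0,6); cuts so far [(0, 6)]; region rows[0,1) x cols[6,8) = 1x2
Op 7 cut(0, 1): punch at orig (0,7); cuts so far [(0, 6), (0, 7)]; region rows[0,1) x cols[6,8) = 1x2
Unfold 1 (reflect across h@1): 4 holes -> [(0, 6), (0, 7), (1, 6), (1, 7)]
Unfold 2 (reflect across h@2): 8 holes -> [(0, 6), (0, 7), (1, 6), (1, 7), (2, 6), (2, 7), (3, 6), (3, 7)]
Unfold 3 (reflect across v@6): 16 holes -> [(0, 4), (0, 5), (0, 6), (0, 7), (1, 4), (1, 5), (1, 6), (1, 7), (2, 4), (2, 5), (2, 6), (2, 7), (3, 4), (3, 5), (3, 6), (3, 7)]
Unfold 4 (reflect across v@4): 32 holes -> [(0, 0), (0, 1), (0, 2), (0, 3), (0, 4), (0, 5), (0, 6), (0, 7), (1, 0), (1, 1), (1, 2), (1, 3), (1, 4), (1, 5), (1, 6), (1, 7), (2, 0), (2, 1), (2, 2), (2, 3), (2, 4), (2, 5), (2, 6), (2, 7), (3, 0), (3, 1), (3, 2), (3, 3), (3, 4), (3, 5), (3, 6), (3, 7)]
Unfold 5 (reflect across h@4): 64 holes -> [(0, 0), (0, 1), (0, 2), (0, 3), (0, 4), (0, 5), (0, 6), (0, 7), (1, 0), (1, 1), (1, 2), (1, 3), (1, 4), (1, 5), (1, 6), (1, 7), (2, 0), (2, 1), (2, 2), (2, 3), (2, 4), (2, 5), (2, 6), (2, 7), (3, 0), (3, 1), (3, 2), (3, 3), (3, 4), (3, 5), (3, 6), (3, 7), (4, 0), (4, 1), (4, 2), (4, 3), (4, 4), (4, 5), (4, 6), (4, 7), (5, 0), (5, 1), (5, 2), (5, 3), (5, 4), (5, 5), (5, 6), (5, 7), (6, 0), (6, 1), (6, 2), (6, 3), (6, 4), (6, 5), (6, 6), (6, 7), (7, 0), (7, 1), (7, 2), (7, 3), (7, 4), (7, 5), (7, 6), (7, 7)]
Holes: [(0, 0), (0, 1), (0, 2), (0, 3), (0, 4), (0, 5), (0, 6), (0, 7), (1, 0), (1, 1), (1, 2), (1, 3), (1, 4), (1, 5), (1, 6), (1, 7), (2, 0), (2, 1), (2, 2), (2, 3), (2, 4), (2, 5), (2, 6), (2, 7), (3, 0), (3, 1), (3, 2), (3, 3), (3, 4), (3, 5), (3, 6), (3, 7), (4, 0), (4, 1), (4, 2), (4, 3), (4, 4), (4, 5), (4, 6), (4, 7), (5, 0), (5, 1), (5, 2), (5, 3), (5, 4), (5, 5), (5, 6), (5, 7), (6, 0), (6, 1), (6, 2), (6, 3), (6, 4), (6, 5), (6, 6), (6, 7), (7, 0), (7, 1), (7, 2), (7, 3), (7, 4), (7, 5), (7, 6), (7, 7)]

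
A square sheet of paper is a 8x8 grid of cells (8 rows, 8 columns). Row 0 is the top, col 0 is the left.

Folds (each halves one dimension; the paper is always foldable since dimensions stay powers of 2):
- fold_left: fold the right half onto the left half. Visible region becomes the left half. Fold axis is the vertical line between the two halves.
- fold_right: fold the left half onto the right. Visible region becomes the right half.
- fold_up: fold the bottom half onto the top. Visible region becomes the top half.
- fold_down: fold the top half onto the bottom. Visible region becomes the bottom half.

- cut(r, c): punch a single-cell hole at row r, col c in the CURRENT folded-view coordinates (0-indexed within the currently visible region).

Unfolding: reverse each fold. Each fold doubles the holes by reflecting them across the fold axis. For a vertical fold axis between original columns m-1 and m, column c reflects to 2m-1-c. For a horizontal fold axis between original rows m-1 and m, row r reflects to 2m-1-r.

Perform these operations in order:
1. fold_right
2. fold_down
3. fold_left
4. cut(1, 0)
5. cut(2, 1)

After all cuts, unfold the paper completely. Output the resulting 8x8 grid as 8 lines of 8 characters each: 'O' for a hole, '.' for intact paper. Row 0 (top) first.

Answer: ........
.OO..OO.
O..OO..O
........
........
O..OO..O
.OO..OO.
........

Derivation:
Op 1 fold_right: fold axis v@4; visible region now rows[0,8) x cols[4,8) = 8x4
Op 2 fold_down: fold axis h@4; visible region now rows[4,8) x cols[4,8) = 4x4
Op 3 fold_left: fold axis v@6; visible region now rows[4,8) x cols[4,6) = 4x2
Op 4 cut(1, 0): punch at orig (5,4); cuts so far [(5, 4)]; region rows[4,8) x cols[4,6) = 4x2
Op 5 cut(2, 1): punch at orig (6,5); cuts so far [(5, 4), (6, 5)]; region rows[4,8) x cols[4,6) = 4x2
Unfold 1 (reflect across v@6): 4 holes -> [(5, 4), (5, 7), (6, 5), (6, 6)]
Unfold 2 (reflect across h@4): 8 holes -> [(1, 5), (1, 6), (2, 4), (2, 7), (5, 4), (5, 7), (6, 5), (6, 6)]
Unfold 3 (reflect across v@4): 16 holes -> [(1, 1), (1, 2), (1, 5), (1, 6), (2, 0), (2, 3), (2, 4), (2, 7), (5, 0), (5, 3), (5, 4), (5, 7), (6, 1), (6, 2), (6, 5), (6, 6)]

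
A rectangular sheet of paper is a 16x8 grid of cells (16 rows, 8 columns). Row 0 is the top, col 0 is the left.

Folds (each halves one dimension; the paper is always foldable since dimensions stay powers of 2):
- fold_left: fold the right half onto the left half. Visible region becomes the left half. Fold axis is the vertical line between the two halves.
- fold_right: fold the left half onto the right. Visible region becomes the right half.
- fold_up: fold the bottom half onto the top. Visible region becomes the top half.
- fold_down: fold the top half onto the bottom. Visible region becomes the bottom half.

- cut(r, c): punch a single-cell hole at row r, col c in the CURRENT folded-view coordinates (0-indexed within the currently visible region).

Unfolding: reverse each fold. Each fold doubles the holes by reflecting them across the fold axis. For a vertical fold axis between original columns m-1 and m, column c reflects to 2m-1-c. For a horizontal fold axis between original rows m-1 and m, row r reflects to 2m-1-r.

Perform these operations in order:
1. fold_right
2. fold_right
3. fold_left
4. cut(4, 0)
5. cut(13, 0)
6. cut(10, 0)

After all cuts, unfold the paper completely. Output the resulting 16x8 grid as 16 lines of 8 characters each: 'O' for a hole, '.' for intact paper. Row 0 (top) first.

Op 1 fold_right: fold axis v@4; visible region now rows[0,16) x cols[4,8) = 16x4
Op 2 fold_right: fold axis v@6; visible region now rows[0,16) x cols[6,8) = 16x2
Op 3 fold_left: fold axis v@7; visible region now rows[0,16) x cols[6,7) = 16x1
Op 4 cut(4, 0): punch at orig (4,6); cuts so far [(4, 6)]; region rows[0,16) x cols[6,7) = 16x1
Op 5 cut(13, 0): punch at orig (13,6); cuts so far [(4, 6), (13, 6)]; region rows[0,16) x cols[6,7) = 16x1
Op 6 cut(10, 0): punch at orig (10,6); cuts so far [(4, 6), (10, 6), (13, 6)]; region rows[0,16) x cols[6,7) = 16x1
Unfold 1 (reflect across v@7): 6 holes -> [(4, 6), (4, 7), (10, 6), (10, 7), (13, 6), (13, 7)]
Unfold 2 (reflect across v@6): 12 holes -> [(4, 4), (4, 5), (4, 6), (4, 7), (10, 4), (10, 5), (10, 6), (10, 7), (13, 4), (13, 5), (13, 6), (13, 7)]
Unfold 3 (reflect across v@4): 24 holes -> [(4, 0), (4, 1), (4, 2), (4, 3), (4, 4), (4, 5), (4, 6), (4, 7), (10, 0), (10, 1), (10, 2), (10, 3), (10, 4), (10, 5), (10, 6), (10, 7), (13, 0), (13, 1), (13, 2), (13, 3), (13, 4), (13, 5), (13, 6), (13, 7)]

Answer: ........
........
........
........
OOOOOOOO
........
........
........
........
........
OOOOOOOO
........
........
OOOOOOOO
........
........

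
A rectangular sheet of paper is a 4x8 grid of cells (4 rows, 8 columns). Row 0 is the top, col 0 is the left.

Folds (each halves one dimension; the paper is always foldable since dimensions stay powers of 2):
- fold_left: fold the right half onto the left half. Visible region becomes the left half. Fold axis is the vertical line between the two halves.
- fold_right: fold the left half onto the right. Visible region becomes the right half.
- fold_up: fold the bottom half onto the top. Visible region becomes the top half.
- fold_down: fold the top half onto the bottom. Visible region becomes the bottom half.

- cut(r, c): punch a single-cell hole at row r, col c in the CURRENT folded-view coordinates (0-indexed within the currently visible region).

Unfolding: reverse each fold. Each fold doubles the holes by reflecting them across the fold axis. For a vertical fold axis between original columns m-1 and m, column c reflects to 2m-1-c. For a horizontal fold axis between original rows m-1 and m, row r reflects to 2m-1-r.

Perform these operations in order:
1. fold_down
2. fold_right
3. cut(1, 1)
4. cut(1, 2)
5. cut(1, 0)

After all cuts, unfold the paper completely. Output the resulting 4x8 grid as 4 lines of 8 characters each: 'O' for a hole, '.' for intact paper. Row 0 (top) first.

Answer: .OOOOOO.
........
........
.OOOOOO.

Derivation:
Op 1 fold_down: fold axis h@2; visible region now rows[2,4) x cols[0,8) = 2x8
Op 2 fold_right: fold axis v@4; visible region now rows[2,4) x cols[4,8) = 2x4
Op 3 cut(1, 1): punch at orig (3,5); cuts so far [(3, 5)]; region rows[2,4) x cols[4,8) = 2x4
Op 4 cut(1, 2): punch at orig (3,6); cuts so far [(3, 5), (3, 6)]; region rows[2,4) x cols[4,8) = 2x4
Op 5 cut(1, 0): punch at orig (3,4); cuts so far [(3, 4), (3, 5), (3, 6)]; region rows[2,4) x cols[4,8) = 2x4
Unfold 1 (reflect across v@4): 6 holes -> [(3, 1), (3, 2), (3, 3), (3, 4), (3, 5), (3, 6)]
Unfold 2 (reflect across h@2): 12 holes -> [(0, 1), (0, 2), (0, 3), (0, 4), (0, 5), (0, 6), (3, 1), (3, 2), (3, 3), (3, 4), (3, 5), (3, 6)]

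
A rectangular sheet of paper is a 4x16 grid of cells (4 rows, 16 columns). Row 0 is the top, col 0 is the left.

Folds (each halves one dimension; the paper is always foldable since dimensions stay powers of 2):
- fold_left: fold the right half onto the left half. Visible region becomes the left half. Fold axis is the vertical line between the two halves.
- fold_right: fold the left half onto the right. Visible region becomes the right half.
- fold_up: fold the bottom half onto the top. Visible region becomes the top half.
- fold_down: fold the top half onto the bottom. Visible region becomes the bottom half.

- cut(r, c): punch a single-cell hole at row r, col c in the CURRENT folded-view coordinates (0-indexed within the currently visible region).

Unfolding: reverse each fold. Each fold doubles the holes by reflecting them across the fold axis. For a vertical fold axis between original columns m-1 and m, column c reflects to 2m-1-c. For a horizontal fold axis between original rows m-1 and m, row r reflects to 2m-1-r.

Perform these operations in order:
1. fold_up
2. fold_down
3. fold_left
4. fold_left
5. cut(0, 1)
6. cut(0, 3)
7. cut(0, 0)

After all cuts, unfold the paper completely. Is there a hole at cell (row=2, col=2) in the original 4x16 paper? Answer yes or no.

Op 1 fold_up: fold axis h@2; visible region now rows[0,2) x cols[0,16) = 2x16
Op 2 fold_down: fold axis h@1; visible region now rows[1,2) x cols[0,16) = 1x16
Op 3 fold_left: fold axis v@8; visible region now rows[1,2) x cols[0,8) = 1x8
Op 4 fold_left: fold axis v@4; visible region now rows[1,2) x cols[0,4) = 1x4
Op 5 cut(0, 1): punch at orig (1,1); cuts so far [(1, 1)]; region rows[1,2) x cols[0,4) = 1x4
Op 6 cut(0, 3): punch at orig (1,3); cuts so far [(1, 1), (1, 3)]; region rows[1,2) x cols[0,4) = 1x4
Op 7 cut(0, 0): punch at orig (1,0); cuts so far [(1, 0), (1, 1), (1, 3)]; region rows[1,2) x cols[0,4) = 1x4
Unfold 1 (reflect across v@4): 6 holes -> [(1, 0), (1, 1), (1, 3), (1, 4), (1, 6), (1, 7)]
Unfold 2 (reflect across v@8): 12 holes -> [(1, 0), (1, 1), (1, 3), (1, 4), (1, 6), (1, 7), (1, 8), (1, 9), (1, 11), (1, 12), (1, 14), (1, 15)]
Unfold 3 (reflect across h@1): 24 holes -> [(0, 0), (0, 1), (0, 3), (0, 4), (0, 6), (0, 7), (0, 8), (0, 9), (0, 11), (0, 12), (0, 14), (0, 15), (1, 0), (1, 1), (1, 3), (1, 4), (1, 6), (1, 7), (1, 8), (1, 9), (1, 11), (1, 12), (1, 14), (1, 15)]
Unfold 4 (reflect across h@2): 48 holes -> [(0, 0), (0, 1), (0, 3), (0, 4), (0, 6), (0, 7), (0, 8), (0, 9), (0, 11), (0, 12), (0, 14), (0, 15), (1, 0), (1, 1), (1, 3), (1, 4), (1, 6), (1, 7), (1, 8), (1, 9), (1, 11), (1, 12), (1, 14), (1, 15), (2, 0), (2, 1), (2, 3), (2, 4), (2, 6), (2, 7), (2, 8), (2, 9), (2, 11), (2, 12), (2, 14), (2, 15), (3, 0), (3, 1), (3, 3), (3, 4), (3, 6), (3, 7), (3, 8), (3, 9), (3, 11), (3, 12), (3, 14), (3, 15)]
Holes: [(0, 0), (0, 1), (0, 3), (0, 4), (0, 6), (0, 7), (0, 8), (0, 9), (0, 11), (0, 12), (0, 14), (0, 15), (1, 0), (1, 1), (1, 3), (1, 4), (1, 6), (1, 7), (1, 8), (1, 9), (1, 11), (1, 12), (1, 14), (1, 15), (2, 0), (2, 1), (2, 3), (2, 4), (2, 6), (2, 7), (2, 8), (2, 9), (2, 11), (2, 12), (2, 14), (2, 15), (3, 0), (3, 1), (3, 3), (3, 4), (3, 6), (3, 7), (3, 8), (3, 9), (3, 11), (3, 12), (3, 14), (3, 15)]

Answer: no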